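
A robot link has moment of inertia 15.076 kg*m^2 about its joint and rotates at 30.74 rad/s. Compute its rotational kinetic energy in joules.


KE = (1/2)*I*omega^2 = 0.5*15.076*30.74^2 = 7123.0150

7123.0150 J


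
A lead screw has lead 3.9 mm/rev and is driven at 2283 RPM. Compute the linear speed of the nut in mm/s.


v = lead * (RPM/60) = 3.9*2283/60 = 148.3950

148.3950 mm/s


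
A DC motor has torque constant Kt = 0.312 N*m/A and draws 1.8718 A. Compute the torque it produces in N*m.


tau = Kt * I = 0.312*1.8718 = 0.5840

0.5840 N*m


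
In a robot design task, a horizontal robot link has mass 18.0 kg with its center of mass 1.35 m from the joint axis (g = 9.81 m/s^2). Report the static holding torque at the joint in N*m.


tau = m*g*L = 18.0 * 9.81 * 1.35 = 238.3830

238.3830 N*m


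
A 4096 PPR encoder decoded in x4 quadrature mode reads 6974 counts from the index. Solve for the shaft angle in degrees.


angle = counts * 360 / (PPR*4) = 6974 * 360 / 16384 = 153.2373

153.2373 degrees


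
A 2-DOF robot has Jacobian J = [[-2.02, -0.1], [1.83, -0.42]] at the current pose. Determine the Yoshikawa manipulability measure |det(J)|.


det(J) = -2.02*-0.42 - (-0.1)*(1.83) = 1.0314
|det(J)| = 1.0314

1.0314


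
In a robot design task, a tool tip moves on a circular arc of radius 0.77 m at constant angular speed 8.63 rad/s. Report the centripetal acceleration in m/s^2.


a_c = omega^2 * r = 8.63^2 * 0.77 = 57.3472

57.3472 m/s^2


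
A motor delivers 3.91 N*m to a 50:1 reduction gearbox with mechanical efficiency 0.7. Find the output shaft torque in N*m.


tau_out = tau_in * N * eta = 3.91 * 50 * 0.7 = 136.8500

136.8500 N*m


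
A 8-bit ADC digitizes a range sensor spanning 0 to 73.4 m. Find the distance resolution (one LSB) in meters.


res = range / 2^n = 73.4/2^8 = 73.4/256 = 0.2867

0.2867 m


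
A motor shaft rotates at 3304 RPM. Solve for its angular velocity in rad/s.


omega = 3304 * 2*pi/60 = 345.9941

345.9941 rad/s


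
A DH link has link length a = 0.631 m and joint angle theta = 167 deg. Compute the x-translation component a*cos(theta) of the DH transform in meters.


a*cos(theta) = 0.631*cos(167 deg) = -0.6148

-0.6148 m


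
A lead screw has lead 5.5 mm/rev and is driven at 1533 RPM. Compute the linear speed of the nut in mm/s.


v = lead * (RPM/60) = 5.5*1533/60 = 140.5250

140.5250 mm/s


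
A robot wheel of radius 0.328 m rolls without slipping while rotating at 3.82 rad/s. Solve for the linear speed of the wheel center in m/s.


v = omega * r = 3.82 * 0.328 = 1.2530

1.2530 m/s


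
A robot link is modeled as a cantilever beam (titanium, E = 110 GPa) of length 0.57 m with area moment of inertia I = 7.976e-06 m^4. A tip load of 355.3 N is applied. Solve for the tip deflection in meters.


delta = F*L^3/(3*E*I) = 355.3*0.57^3/(3*1.100e+11*7.976e-06)
      = 65.7990729/2632080 = 2.4999e-05

2.4999e-05 m


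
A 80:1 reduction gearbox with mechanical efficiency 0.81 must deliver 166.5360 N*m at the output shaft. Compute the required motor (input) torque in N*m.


tau_in = tau_out / (N * eta) = 166.5360 / (80 * 0.81) = 2.5700

2.5700 N*m


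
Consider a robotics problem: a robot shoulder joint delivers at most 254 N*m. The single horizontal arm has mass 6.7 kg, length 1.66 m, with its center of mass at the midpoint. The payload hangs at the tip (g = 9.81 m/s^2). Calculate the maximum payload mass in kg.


tau_arm = m_arm*g*(L/2) = 6.7*9.81*1.66/2 = 54.5534 N*m
tau_payload = tau_max - tau_arm = 254 - 54.5534 = 199.4466
m_payload = tau_payload / (g*L) = 199.4466 / (9.81*1.66) = 12.2476

12.2476 kg


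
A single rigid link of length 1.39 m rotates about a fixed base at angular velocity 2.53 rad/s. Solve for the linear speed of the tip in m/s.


v = L*omega = 1.39 * 2.53 = 3.5167

3.5167 m/s


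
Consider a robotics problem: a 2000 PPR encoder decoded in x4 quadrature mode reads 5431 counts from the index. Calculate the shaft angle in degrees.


angle = counts * 360 / (PPR*4) = 5431 * 360 / 8000 = 244.3950

244.3950 degrees


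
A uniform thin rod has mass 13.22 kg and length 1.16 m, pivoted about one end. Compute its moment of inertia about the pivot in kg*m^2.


I = (1/3)*m*L^2 = (1/3)*13.22*1.16^2 = 5.9296

5.9296 kg*m^2


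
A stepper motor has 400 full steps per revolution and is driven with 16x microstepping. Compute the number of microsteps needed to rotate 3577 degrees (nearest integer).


step_size = 360/(400*16) = 360/6400 = 0.056250 deg
n = 3577/(360/6400) = 3577*6400/360 = 63591.1111 -> 63591

63591 steps


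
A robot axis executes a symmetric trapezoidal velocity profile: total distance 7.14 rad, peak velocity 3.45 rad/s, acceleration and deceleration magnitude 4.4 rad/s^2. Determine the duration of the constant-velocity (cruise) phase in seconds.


t_acc = v/a = 0.784091 s, d_acc = v^2/(2a) = 1.352557 rad each
d_cruise = 7.14 - 2*1.352557 = 4.434886 rad
t_cruise = d_cruise/v = 4.434886/3.45 = 1.2855

1.2855 s


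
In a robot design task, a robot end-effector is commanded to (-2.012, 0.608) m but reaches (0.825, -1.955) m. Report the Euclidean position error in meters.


dx = 0.825 - (-2.012) = 2.8370, dy = -1.955 - (0.608) = -2.5630
err = sqrt(8.048569 + 6.568969) = 3.8233

3.8233 m


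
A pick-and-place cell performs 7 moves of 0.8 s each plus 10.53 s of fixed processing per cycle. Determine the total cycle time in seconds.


T = 7*0.8 + 10.53 = 16.1300

16.1300 s


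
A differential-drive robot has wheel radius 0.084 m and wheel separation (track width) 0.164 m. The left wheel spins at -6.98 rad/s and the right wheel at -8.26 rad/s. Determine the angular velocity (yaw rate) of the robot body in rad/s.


omega = r*(wR - wL)/L = 0.084*(-8.26 - (-6.98))/0.164 = -0.6556

-0.6556 rad/s


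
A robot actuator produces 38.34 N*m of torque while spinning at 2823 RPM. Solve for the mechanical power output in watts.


omega = 2823 * 2*pi/60 = 295.623869 rad/s
P = tau * omega = 38.34 * 295.623869 = 11334.2191

11334.2191 W


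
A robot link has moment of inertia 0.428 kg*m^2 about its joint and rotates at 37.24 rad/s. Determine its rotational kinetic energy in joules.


KE = (1/2)*I*omega^2 = 0.5*0.428*37.24^2 = 296.7790

296.7790 J


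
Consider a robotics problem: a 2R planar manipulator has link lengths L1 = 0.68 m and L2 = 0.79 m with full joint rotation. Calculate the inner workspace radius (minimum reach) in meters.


r_min = |L1 - L2| = |0.68 - 0.79| = 0.1100

0.1100 m


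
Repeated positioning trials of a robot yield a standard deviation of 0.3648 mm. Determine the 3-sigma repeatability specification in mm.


repeatability = 3*sigma = 3*0.3648 = 1.0944

1.0944 mm


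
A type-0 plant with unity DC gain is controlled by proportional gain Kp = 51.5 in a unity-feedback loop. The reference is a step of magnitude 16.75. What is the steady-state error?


e_ss = R/(1 + Kp) = 16.75/(1 + 51.5) = 16.75/52.5000 = 0.3190

0.3190


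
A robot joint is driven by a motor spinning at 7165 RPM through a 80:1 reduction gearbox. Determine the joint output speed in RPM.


omega_joint = omega_motor / N = 7165 / 80 = 89.5625

89.5625 RPM


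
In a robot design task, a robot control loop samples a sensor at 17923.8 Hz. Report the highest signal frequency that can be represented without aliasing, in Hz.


f_max = f_s/2 = 17923.8/2 = 8961.9000

8961.9000 Hz


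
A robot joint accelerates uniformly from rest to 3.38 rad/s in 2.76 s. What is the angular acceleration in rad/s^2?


alpha = delta_omega / t = 3.38 / 2.76 = 1.2246

1.2246 rad/s^2


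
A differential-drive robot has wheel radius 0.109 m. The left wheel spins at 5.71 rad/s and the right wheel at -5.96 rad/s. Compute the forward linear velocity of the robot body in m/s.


v = r*(wR + wL)/2 = 0.109*(-5.96 + 5.71)/2 = -0.0136

-0.0136 m/s


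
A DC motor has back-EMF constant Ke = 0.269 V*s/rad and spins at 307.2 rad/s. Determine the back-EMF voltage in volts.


V_emf = Ke * omega = 0.269*307.2 = 82.6368

82.6368 V


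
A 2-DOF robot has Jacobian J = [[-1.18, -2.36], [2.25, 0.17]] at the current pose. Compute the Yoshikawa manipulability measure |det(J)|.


det(J) = -1.18*0.17 - (-2.36)*(2.25) = 5.1094
|det(J)| = 5.1094

5.1094


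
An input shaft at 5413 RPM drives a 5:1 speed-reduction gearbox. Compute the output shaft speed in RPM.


omega_out = omega_in / N = 5413 / 5 = 1082.6000

1082.6000 RPM


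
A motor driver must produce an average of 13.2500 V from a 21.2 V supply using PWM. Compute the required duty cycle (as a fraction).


D = V_avg/V_supply = 13.2500/21.2 = 0.6250

0.6250


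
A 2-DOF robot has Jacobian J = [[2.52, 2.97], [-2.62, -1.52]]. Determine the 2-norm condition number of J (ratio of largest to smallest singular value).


JJ^T eigenvalues: trace(JJ^T) = 24.3461, det(JJ^T) = det(J)^2 = 15.61040100
s_max^2 = (24.3461 + sqrt(530.29098121))/2 = 23.68707385
s_min^2 = (24.3461 - sqrt(530.29098121))/2 = 0.65902615
kappa = s_max/s_min = sqrt(23.68707385/0.65902615) = 5.9952

5.9952


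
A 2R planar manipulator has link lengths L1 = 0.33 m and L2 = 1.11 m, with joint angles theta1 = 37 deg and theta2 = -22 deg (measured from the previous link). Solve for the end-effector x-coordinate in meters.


x = L1*cos(th1) + L2*cos(th1+th2) = 0.33*cos(37 deg) + 1.11*cos(15 deg) = 1.3357

1.3357 m


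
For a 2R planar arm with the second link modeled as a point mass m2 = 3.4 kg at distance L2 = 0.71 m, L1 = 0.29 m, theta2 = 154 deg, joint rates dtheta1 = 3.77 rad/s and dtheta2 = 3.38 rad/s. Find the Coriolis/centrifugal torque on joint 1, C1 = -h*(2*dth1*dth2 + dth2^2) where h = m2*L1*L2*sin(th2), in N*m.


h = m2*L1*L2*sin(th2) = 3.4*0.29*0.71*sin(154 deg) = 0.306886
C1 = -h*(2*3.77*3.38 + 3.38^2) = -0.306886*36.9096 = -11.3270

-11.3270 N*m


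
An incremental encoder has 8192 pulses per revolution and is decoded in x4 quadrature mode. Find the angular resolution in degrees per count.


resolution = 360 / (PPR * 4) = 360 / 32768 = 0.0110

0.0110 degrees


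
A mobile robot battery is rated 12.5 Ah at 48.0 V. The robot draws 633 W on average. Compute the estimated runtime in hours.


E = 12.5*48.0 = 600.0000 Wh
t = E/P = 600.0000/633 = 0.9479

0.9479 hours


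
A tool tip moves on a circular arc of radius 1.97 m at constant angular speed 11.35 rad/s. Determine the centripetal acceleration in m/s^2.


a_c = omega^2 * r = 11.35^2 * 1.97 = 253.7803

253.7803 m/s^2


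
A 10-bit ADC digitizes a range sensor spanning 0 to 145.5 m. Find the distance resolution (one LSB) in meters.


res = range / 2^n = 145.5/2^10 = 145.5/1024 = 0.1421

0.1421 m


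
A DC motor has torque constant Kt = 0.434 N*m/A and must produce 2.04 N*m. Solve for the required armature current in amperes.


I = tau / Kt = 2.04/0.434 = 4.7005

4.7005 A


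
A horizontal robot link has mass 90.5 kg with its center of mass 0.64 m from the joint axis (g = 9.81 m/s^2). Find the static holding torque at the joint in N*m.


tau = m*g*L = 90.5 * 9.81 * 0.64 = 568.1952

568.1952 N*m


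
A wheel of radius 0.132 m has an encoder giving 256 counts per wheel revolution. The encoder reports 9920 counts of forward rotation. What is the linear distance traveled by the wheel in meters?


revs = 9920/256 = 38.750000
d = revs * 2*pi*r = 38.750000 * 2*pi*0.132 = 32.1385

32.1385 m


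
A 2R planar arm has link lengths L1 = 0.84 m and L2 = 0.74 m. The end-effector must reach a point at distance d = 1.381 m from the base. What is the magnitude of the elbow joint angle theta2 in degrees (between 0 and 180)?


cos(th2) = (d^2 - L1^2 - L2^2)/(2*L1*L2) = (1.381^2 - 0.84^2 - 0.74^2)/(2*0.84*0.74) = 0.52603041
th2 = acos(0.52603041) = 58.2624 deg

58.2624 degrees


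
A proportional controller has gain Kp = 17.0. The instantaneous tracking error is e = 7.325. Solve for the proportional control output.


u_P = Kp * e = 17.0 * 7.325 = 124.5250

124.5250


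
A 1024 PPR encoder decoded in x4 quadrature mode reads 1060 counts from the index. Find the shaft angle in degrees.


angle = counts * 360 / (PPR*4) = 1060 * 360 / 4096 = 93.1641

93.1641 degrees


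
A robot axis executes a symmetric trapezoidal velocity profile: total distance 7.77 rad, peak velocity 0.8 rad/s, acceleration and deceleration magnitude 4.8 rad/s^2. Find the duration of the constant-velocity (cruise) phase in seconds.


t_acc = v/a = 0.166667 s, d_acc = v^2/(2a) = 0.066667 rad each
d_cruise = 7.77 - 2*0.066667 = 7.636666 rad
t_cruise = d_cruise/v = 7.636666/0.8 = 9.5458

9.5458 s


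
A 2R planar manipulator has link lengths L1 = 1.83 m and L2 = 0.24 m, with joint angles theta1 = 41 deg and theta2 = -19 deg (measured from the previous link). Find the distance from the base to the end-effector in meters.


x = L1*cos(th1) + L2*cos(th1+th2) = 1.603643
y = L1*sin(th1) + L2*sin(th1+th2) = 1.290494
d = sqrt(x^2 + y^2) = sqrt(2.571671 + 1.665375) = 2.0584

2.0584 m


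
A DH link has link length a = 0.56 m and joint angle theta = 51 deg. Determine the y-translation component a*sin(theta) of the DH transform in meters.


a*sin(theta) = 0.56*sin(51 deg) = 0.4352

0.4352 m


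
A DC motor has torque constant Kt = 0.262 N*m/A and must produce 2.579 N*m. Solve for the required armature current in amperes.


I = tau / Kt = 2.579/0.262 = 9.8435

9.8435 A


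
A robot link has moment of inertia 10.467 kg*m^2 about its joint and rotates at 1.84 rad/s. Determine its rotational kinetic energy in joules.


KE = (1/2)*I*omega^2 = 0.5*10.467*1.84^2 = 17.7185

17.7185 J


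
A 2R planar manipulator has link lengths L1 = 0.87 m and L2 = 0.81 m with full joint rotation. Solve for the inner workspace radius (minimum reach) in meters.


r_min = |L1 - L2| = |0.87 - 0.81| = 0.0600

0.0600 m


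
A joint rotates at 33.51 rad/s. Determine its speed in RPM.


RPM = 33.51 * 60/(2*pi) = 319.9969

319.9969 RPM


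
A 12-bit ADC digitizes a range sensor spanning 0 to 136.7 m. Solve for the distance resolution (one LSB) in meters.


res = range / 2^n = 136.7/2^12 = 136.7/4096 = 0.0334

0.0334 m


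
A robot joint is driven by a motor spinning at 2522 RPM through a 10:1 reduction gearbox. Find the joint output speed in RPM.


omega_joint = omega_motor / N = 2522 / 10 = 252.2000

252.2000 RPM


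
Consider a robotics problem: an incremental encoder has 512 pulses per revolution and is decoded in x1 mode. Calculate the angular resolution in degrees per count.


resolution = 360 / (PPR * 1) = 360 / 512 = 0.7031

0.7031 degrees


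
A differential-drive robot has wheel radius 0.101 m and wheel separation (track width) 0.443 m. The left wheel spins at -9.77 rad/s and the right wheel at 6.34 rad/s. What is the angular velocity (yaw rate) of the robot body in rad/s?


omega = r*(wR - wL)/L = 0.101*(6.34 - (-9.77))/0.443 = 3.6729

3.6729 rad/s


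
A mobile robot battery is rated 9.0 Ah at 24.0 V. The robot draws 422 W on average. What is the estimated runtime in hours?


E = 9.0*24.0 = 216.0000 Wh
t = E/P = 216.0000/422 = 0.5118

0.5118 hours


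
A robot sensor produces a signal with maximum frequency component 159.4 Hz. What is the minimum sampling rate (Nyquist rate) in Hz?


f_s,min = 2*f_max = 2*159.4 = 318.8000

318.8000 Hz


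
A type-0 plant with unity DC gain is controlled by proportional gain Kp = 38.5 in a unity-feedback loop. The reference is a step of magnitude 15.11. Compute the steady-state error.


e_ss = R/(1 + Kp) = 15.11/(1 + 38.5) = 15.11/39.5000 = 0.3825

0.3825


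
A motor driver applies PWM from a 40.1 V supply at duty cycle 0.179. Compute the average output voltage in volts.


V_avg = V_supply * D = 40.1*0.179 = 7.1779

7.1779 V


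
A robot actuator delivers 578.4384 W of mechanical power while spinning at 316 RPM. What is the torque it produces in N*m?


omega = 316 * 2*pi/60 = 33.091443 rad/s
tau = P / omega = 578.4384 / 33.091443 = 17.4800

17.4800 N*m


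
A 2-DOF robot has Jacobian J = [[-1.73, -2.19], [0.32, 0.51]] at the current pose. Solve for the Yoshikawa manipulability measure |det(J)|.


det(J) = -1.73*0.51 - (-2.19)*(0.32) = -0.1815
|det(J)| = 0.1815

0.1815


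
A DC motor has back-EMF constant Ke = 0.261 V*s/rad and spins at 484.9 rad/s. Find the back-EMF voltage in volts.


V_emf = Ke * omega = 0.261*484.9 = 126.5589

126.5589 V


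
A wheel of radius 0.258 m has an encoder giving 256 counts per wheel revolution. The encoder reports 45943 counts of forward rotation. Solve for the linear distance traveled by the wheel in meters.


revs = 45943/256 = 179.464844
d = revs * 2*pi*r = 179.464844 * 2*pi*0.258 = 290.9236

290.9236 m


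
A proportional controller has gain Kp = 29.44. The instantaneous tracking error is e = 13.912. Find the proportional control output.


u_P = Kp * e = 29.44 * 13.912 = 409.5693

409.5693


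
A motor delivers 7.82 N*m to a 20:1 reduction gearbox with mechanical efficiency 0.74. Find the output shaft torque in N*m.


tau_out = tau_in * N * eta = 7.82 * 20 * 0.74 = 115.7360

115.7360 N*m


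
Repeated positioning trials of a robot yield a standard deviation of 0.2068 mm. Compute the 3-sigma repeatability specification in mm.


repeatability = 3*sigma = 3*0.2068 = 0.6204

0.6204 mm


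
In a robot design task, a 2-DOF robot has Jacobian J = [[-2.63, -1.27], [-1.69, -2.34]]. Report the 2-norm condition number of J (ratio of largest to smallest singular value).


JJ^T eigenvalues: trace(JJ^T) = 16.8615, det(JJ^T) = det(J)^2 = 16.06326241
s_max^2 = (16.8615 + sqrt(220.05713261))/2 = 15.84791139
s_min^2 = (16.8615 - sqrt(220.05713261))/2 = 1.01358861
kappa = s_max/s_min = sqrt(15.84791139/1.01358861) = 3.9542

3.9542


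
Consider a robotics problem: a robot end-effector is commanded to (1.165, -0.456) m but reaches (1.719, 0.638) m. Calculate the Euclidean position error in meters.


dx = 1.719 - (1.165) = 0.5540, dy = 0.638 - (-0.456) = 1.0940
err = sqrt(0.306916 + 1.196836) = 1.2263

1.2263 m


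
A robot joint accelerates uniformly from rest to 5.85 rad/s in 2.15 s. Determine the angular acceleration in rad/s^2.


alpha = delta_omega / t = 5.85 / 2.15 = 2.7209

2.7209 rad/s^2


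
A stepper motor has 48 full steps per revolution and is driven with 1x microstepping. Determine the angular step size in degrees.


step = 360/(48*1) = 360/48 = 7.5000

7.5000 degrees


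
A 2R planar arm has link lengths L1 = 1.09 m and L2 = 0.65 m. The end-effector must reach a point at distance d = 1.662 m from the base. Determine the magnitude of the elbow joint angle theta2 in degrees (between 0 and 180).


cos(th2) = (d^2 - L1^2 - L2^2)/(2*L1*L2) = (1.662^2 - 1.09^2 - 0.65^2)/(2*1.09*0.65) = 0.81273394
th2 = acos(0.81273394) = 35.6361 deg

35.6361 degrees


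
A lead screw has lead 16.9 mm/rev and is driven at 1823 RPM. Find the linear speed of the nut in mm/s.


v = lead * (RPM/60) = 16.9*1823/60 = 513.4783

513.4783 mm/s


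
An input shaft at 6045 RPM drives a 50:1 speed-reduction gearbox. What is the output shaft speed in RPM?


omega_out = omega_in / N = 6045 / 50 = 120.9000

120.9000 RPM


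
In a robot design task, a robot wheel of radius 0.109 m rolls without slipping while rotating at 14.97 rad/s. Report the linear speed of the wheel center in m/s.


v = omega * r = 14.97 * 0.109 = 1.6317

1.6317 m/s


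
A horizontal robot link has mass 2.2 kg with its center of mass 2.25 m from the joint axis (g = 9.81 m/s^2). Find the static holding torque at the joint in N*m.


tau = m*g*L = 2.2 * 9.81 * 2.25 = 48.5595

48.5595 N*m


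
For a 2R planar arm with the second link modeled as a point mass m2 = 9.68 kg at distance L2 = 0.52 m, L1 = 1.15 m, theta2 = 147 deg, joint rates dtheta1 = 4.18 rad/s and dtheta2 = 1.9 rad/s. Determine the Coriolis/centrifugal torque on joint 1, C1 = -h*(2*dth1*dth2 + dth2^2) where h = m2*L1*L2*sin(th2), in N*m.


h = m2*L1*L2*sin(th2) = 9.68*1.15*0.52*sin(147 deg) = 3.152719
C1 = -h*(2*4.18*1.9 + 1.9^2) = -3.152719*19.4940 = -61.4591

-61.4591 N*m


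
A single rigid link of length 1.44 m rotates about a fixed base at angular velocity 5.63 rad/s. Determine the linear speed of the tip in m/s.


v = L*omega = 1.44 * 5.63 = 8.1072

8.1072 m/s


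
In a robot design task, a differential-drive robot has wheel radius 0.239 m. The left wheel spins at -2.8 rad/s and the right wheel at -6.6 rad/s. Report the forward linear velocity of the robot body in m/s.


v = r*(wR + wL)/2 = 0.239*(-6.6 + -2.8)/2 = -1.1233

-1.1233 m/s


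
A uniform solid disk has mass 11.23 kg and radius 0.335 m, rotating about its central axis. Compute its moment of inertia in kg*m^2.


I = (1/2)*m*R^2 = 0.5*11.23*0.335^2 = 0.6301

0.6301 kg*m^2


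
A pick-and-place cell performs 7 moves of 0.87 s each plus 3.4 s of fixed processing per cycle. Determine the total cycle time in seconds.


T = 7*0.87 + 3.4 = 9.4900

9.4900 s


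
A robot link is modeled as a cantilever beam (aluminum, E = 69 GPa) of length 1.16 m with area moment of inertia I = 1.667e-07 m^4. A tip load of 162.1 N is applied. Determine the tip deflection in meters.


delta = F*L^3/(3*E*I) = 162.1*1.16^3/(3*6.900e+10*1.667e-07)
      = 253.0212416/34506.9 = 0.0073

0.0073 m


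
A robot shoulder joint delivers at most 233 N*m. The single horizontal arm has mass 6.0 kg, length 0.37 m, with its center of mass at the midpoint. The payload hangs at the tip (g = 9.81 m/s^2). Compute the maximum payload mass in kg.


tau_arm = m_arm*g*(L/2) = 6.0*9.81*0.37/2 = 10.8891 N*m
tau_payload = tau_max - tau_arm = 233 - 10.8891 = 222.1109
m_payload = tau_payload / (g*L) = 222.1109 / (9.81*0.37) = 61.1926

61.1926 kg


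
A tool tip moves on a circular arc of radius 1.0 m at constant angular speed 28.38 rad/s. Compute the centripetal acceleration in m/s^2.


a_c = omega^2 * r = 28.38^2 * 1.0 = 805.4244

805.4244 m/s^2


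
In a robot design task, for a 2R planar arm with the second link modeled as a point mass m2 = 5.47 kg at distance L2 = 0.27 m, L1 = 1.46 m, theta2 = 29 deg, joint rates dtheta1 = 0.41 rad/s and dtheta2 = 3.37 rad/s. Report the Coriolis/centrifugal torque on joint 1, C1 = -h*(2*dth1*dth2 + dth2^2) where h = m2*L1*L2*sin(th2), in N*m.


h = m2*L1*L2*sin(th2) = 5.47*1.46*0.27*sin(29 deg) = 1.045382
C1 = -h*(2*0.41*3.37 + 3.37^2) = -1.045382*14.1203 = -14.7611

-14.7611 N*m


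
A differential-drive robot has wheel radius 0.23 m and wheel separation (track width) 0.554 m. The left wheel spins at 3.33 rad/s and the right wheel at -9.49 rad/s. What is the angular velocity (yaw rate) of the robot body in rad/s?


omega = r*(wR - wL)/L = 0.23*(-9.49 - (3.33))/0.554 = -5.3224

-5.3224 rad/s


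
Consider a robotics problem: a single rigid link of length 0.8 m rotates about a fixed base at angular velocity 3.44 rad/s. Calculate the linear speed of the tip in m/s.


v = L*omega = 0.8 * 3.44 = 2.7520

2.7520 m/s


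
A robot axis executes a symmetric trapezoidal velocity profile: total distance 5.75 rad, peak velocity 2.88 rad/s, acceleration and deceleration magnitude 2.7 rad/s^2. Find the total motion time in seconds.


t_acc = v/a = 2.88/2.7 = 1.066667 s
d_acc = v^2/(2a) = 1.536000 rad (each ramp)
d_cruise = 5.75 - 2*1.536000 = 2.678000 rad
t_cruise = 2.678000/2.88 = 0.929861 s
t_total = 2*1.066667 + 0.929861 = 3.0632

3.0632 s


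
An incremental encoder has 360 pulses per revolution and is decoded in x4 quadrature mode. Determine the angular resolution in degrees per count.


resolution = 360 / (PPR * 4) = 360 / 1440 = 0.2500

0.2500 degrees


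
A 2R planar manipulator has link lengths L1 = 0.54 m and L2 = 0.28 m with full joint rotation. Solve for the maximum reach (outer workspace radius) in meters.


r_max = L1 + L2 = 0.54 + 0.28 = 0.8200

0.8200 m


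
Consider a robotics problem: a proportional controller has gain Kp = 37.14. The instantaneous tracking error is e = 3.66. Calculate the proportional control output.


u_P = Kp * e = 37.14 * 3.66 = 135.9324

135.9324


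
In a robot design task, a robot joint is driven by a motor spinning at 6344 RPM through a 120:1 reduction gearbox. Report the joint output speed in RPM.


omega_joint = omega_motor / N = 6344 / 120 = 52.8667

52.8667 RPM


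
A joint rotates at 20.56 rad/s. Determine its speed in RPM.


RPM = 20.56 * 60/(2*pi) = 196.3335

196.3335 RPM


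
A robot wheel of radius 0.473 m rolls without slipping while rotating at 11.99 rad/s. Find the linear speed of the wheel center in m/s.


v = omega * r = 11.99 * 0.473 = 5.6713

5.6713 m/s


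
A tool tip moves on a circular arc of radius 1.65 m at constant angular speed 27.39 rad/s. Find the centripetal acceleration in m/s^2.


a_c = omega^2 * r = 27.39^2 * 1.65 = 1237.8500

1237.8500 m/s^2


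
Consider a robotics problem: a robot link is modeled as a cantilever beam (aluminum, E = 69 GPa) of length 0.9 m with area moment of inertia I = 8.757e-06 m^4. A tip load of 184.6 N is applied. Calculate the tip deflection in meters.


delta = F*L^3/(3*E*I) = 184.6*0.9^3/(3*6.900e+10*8.757e-06)
      = 134.5734/1812699 = 7.4239e-05

7.4239e-05 m


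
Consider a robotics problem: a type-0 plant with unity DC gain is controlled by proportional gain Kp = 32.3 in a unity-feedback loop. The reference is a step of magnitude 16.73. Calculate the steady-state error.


e_ss = R/(1 + Kp) = 16.73/(1 + 32.3) = 16.73/33.3000 = 0.5024

0.5024


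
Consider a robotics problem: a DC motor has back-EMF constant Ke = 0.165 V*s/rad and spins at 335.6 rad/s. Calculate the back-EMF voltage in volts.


V_emf = Ke * omega = 0.165*335.6 = 55.3740

55.3740 V


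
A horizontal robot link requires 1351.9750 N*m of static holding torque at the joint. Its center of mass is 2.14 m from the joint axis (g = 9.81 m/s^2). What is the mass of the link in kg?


m = tau / (g*L) = 1351.9750 / (9.81 * 2.14) = 64.4000

64.4000 kg


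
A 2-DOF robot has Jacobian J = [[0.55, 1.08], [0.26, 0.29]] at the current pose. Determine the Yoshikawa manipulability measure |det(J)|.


det(J) = 0.55*0.29 - (1.08)*(0.26) = -0.1213
|det(J)| = 0.1213

0.1213


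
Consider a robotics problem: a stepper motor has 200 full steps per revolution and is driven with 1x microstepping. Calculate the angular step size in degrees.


step = 360/(200*1) = 360/200 = 1.8000

1.8000 degrees


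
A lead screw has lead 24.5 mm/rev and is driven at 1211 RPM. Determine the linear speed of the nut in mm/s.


v = lead * (RPM/60) = 24.5*1211/60 = 494.4917

494.4917 mm/s


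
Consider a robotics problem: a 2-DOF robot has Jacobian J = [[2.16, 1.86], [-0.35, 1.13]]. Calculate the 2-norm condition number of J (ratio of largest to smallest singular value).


JJ^T eigenvalues: trace(JJ^T) = 9.5246, det(JJ^T) = det(J)^2 = 9.55922724
s_max^2 = (9.5246 + sqrt(52.48109620))/2 = 8.38449188
s_min^2 = (9.5246 - sqrt(52.48109620))/2 = 1.14010812
kappa = s_max/s_min = sqrt(8.38449188/1.14010812) = 2.7118

2.7118


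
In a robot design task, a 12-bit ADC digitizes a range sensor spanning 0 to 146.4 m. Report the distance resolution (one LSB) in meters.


res = range / 2^n = 146.4/2^12 = 146.4/4096 = 0.0357

0.0357 m


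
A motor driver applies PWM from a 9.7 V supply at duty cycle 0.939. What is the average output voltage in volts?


V_avg = V_supply * D = 9.7*0.939 = 9.1083

9.1083 V


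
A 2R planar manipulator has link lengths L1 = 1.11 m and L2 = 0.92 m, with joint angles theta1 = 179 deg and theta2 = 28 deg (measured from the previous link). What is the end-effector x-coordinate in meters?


x = L1*cos(th1) + L2*cos(th1+th2) = 1.11*cos(179 deg) + 0.92*cos(207 deg) = -1.9296

-1.9296 m


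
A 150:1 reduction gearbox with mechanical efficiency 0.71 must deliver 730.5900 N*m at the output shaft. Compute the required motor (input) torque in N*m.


tau_in = tau_out / (N * eta) = 730.5900 / (150 * 0.71) = 6.8600

6.8600 N*m


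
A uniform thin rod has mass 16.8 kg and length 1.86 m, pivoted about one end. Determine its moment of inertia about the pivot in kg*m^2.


I = (1/3)*m*L^2 = (1/3)*16.8*1.86^2 = 19.3738

19.3738 kg*m^2


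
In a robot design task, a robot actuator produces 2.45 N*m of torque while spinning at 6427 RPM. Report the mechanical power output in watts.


omega = 6427 * 2*pi/60 = 673.033866 rad/s
P = tau * omega = 2.45 * 673.033866 = 1648.9330

1648.9330 W


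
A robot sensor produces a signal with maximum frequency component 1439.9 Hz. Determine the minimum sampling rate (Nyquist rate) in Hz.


f_s,min = 2*f_max = 2*1439.9 = 2879.8000

2879.8000 Hz


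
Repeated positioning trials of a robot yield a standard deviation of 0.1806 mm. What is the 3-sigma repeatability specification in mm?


repeatability = 3*sigma = 3*0.1806 = 0.5418

0.5418 mm


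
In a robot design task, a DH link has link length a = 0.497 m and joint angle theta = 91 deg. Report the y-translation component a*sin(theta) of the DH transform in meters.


a*sin(theta) = 0.497*sin(91 deg) = 0.4969

0.4969 m


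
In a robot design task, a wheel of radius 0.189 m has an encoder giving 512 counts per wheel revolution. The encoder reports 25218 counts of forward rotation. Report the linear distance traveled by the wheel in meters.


revs = 25218/512 = 49.253906
d = revs * 2*pi*r = 49.253906 * 2*pi*0.189 = 58.4901

58.4901 m


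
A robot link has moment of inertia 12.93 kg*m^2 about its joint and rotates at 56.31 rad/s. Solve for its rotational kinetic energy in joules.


KE = (1/2)*I*omega^2 = 0.5*12.93*56.31^2 = 20499.3261

20499.3261 J


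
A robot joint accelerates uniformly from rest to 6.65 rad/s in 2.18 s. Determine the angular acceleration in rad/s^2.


alpha = delta_omega / t = 6.65 / 2.18 = 3.0505

3.0505 rad/s^2


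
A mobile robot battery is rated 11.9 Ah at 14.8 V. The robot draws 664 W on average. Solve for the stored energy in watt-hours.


E = capacity * V = 11.9*14.8 = 176.1200

176.1200 Wh


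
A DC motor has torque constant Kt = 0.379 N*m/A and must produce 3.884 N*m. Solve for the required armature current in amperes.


I = tau / Kt = 3.884/0.379 = 10.2480

10.2480 A


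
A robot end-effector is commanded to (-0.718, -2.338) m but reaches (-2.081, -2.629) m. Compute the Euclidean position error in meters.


dx = -2.081 - (-0.718) = -1.3630, dy = -2.629 - (-2.338) = -0.2910
err = sqrt(1.857769 + 0.084681) = 1.3937

1.3937 m


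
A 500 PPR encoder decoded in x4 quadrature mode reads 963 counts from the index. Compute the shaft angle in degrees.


angle = counts * 360 / (PPR*4) = 963 * 360 / 2000 = 173.3400

173.3400 degrees


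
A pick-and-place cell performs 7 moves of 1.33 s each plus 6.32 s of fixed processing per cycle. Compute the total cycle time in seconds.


T = 7*1.33 + 6.32 = 15.6300

15.6300 s


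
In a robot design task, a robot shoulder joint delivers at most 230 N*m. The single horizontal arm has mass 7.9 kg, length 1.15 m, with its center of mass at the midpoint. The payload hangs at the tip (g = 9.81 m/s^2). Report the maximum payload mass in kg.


tau_arm = m_arm*g*(L/2) = 7.9*9.81*1.15/2 = 44.5619 N*m
tau_payload = tau_max - tau_arm = 230 - 44.5619 = 185.4381
m_payload = tau_payload / (g*L) = 185.4381 / (9.81*1.15) = 16.4374

16.4374 kg


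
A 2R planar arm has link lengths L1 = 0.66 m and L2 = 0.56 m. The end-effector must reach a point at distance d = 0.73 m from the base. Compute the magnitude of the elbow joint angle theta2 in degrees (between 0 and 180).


cos(th2) = (d^2 - L1^2 - L2^2)/(2*L1*L2) = (0.73^2 - 0.66^2 - 0.56^2)/(2*0.66*0.56) = -0.29261364
th2 = acos(-0.29261364) = 107.0145 deg

107.0145 degrees


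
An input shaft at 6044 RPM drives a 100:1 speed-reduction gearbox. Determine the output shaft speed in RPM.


omega_out = omega_in / N = 6044 / 100 = 60.4400

60.4400 RPM


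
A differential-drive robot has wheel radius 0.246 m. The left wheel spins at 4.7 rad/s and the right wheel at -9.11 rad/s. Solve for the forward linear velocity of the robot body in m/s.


v = r*(wR + wL)/2 = 0.246*(-9.11 + 4.7)/2 = -0.5424

-0.5424 m/s


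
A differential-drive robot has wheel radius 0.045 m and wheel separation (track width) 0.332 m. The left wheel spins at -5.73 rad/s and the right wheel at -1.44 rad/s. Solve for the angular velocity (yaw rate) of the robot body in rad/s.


omega = r*(wR - wL)/L = 0.045*(-1.44 - (-5.73))/0.332 = 0.5815

0.5815 rad/s


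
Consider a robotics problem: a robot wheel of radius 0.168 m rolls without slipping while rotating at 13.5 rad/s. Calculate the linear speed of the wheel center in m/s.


v = omega * r = 13.5 * 0.168 = 2.2680

2.2680 m/s


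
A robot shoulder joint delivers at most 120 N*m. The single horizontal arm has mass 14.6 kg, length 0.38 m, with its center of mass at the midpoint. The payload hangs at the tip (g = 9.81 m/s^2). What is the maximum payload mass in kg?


tau_arm = m_arm*g*(L/2) = 14.6*9.81*0.38/2 = 27.2129 N*m
tau_payload = tau_max - tau_arm = 120 - 27.2129 = 92.7871
m_payload = tau_payload / (g*L) = 92.7871 / (9.81*0.38) = 24.8906

24.8906 kg


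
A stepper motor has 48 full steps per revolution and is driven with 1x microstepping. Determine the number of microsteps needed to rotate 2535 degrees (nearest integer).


step_size = 360/(48*1) = 360/48 = 7.500000 deg
n = 2535/(360/48) = 2535*48/360 = 338

338 steps


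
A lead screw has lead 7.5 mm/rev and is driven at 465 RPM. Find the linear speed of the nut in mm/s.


v = lead * (RPM/60) = 7.5*465/60 = 58.1250

58.1250 mm/s


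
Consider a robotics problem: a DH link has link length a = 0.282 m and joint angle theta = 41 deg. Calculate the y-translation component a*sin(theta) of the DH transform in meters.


a*sin(theta) = 0.282*sin(41 deg) = 0.1850

0.1850 m


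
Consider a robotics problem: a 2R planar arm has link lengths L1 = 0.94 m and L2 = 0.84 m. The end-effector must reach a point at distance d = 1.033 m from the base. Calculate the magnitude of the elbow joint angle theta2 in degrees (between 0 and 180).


cos(th2) = (d^2 - L1^2 - L2^2)/(2*L1*L2) = (1.033^2 - 0.94^2 - 0.84^2)/(2*0.94*0.84) = -0.33061740
th2 = acos(-0.33061740) = 109.3063 deg

109.3063 degrees


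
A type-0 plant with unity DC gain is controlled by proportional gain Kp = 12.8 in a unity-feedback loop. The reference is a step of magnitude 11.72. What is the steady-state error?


e_ss = R/(1 + Kp) = 11.72/(1 + 12.8) = 11.72/13.8000 = 0.8493

0.8493


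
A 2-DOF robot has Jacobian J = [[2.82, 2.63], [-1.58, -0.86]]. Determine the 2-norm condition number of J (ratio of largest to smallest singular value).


JJ^T eigenvalues: trace(JJ^T) = 18.1053, det(JJ^T) = det(J)^2 = 2.99359204
s_max^2 = (18.1053 + sqrt(315.82751993))/2 = 17.93841840
s_min^2 = (18.1053 - sqrt(315.82751993))/2 = 0.16688160
kappa = s_max/s_min = sqrt(17.93841840/0.16688160) = 10.3678

10.3678


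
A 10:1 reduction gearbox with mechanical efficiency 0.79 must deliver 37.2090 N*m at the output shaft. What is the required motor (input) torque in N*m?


tau_in = tau_out / (N * eta) = 37.2090 / (10 * 0.79) = 4.7100

4.7100 N*m


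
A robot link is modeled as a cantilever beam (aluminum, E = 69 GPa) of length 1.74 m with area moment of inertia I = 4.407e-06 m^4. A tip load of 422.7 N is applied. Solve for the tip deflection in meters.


delta = F*L^3/(3*E*I) = 422.7*1.74^3/(3*6.900e+10*4.407e-06)
      = 2226.7937448/912249 = 0.0024

0.0024 m


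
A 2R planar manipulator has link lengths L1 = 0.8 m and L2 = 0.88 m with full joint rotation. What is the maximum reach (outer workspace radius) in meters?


r_max = L1 + L2 = 0.8 + 0.88 = 1.6800

1.6800 m


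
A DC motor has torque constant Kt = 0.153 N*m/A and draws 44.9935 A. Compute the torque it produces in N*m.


tau = Kt * I = 0.153*44.9935 = 6.8840

6.8840 N*m


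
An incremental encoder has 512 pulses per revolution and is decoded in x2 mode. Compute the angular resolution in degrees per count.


resolution = 360 / (PPR * 2) = 360 / 1024 = 0.3516

0.3516 degrees


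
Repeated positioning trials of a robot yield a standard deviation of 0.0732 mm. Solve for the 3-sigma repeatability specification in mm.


repeatability = 3*sigma = 3*0.0732 = 0.2196

0.2196 mm


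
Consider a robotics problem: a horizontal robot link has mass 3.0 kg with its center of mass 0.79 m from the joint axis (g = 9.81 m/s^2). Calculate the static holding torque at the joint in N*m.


tau = m*g*L = 3.0 * 9.81 * 0.79 = 23.2497

23.2497 N*m


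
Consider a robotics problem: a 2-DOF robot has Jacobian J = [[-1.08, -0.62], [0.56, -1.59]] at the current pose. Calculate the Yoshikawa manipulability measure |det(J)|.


det(J) = -1.08*-1.59 - (-0.62)*(0.56) = 2.0644
|det(J)| = 2.0644

2.0644


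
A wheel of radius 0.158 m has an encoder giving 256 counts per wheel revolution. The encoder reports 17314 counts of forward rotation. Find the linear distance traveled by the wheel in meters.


revs = 17314/256 = 67.632812
d = revs * 2*pi*r = 67.632812 * 2*pi*0.158 = 67.1420

67.1420 m


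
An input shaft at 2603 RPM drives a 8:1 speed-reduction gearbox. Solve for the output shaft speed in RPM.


omega_out = omega_in / N = 2603 / 8 = 325.3750

325.3750 RPM


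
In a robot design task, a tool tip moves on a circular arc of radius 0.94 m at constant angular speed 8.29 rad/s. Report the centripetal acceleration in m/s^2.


a_c = omega^2 * r = 8.29^2 * 0.94 = 64.6007

64.6007 m/s^2


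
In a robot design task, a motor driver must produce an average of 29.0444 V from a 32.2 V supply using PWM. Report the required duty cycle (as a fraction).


D = V_avg/V_supply = 29.0444/32.2 = 0.9020

0.9020


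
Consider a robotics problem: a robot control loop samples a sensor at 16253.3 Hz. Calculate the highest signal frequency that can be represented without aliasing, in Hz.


f_max = f_s/2 = 16253.3/2 = 8126.6500

8126.6500 Hz


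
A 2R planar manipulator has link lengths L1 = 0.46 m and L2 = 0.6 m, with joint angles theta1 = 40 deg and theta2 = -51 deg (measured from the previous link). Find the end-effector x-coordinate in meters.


x = L1*cos(th1) + L2*cos(th1+th2) = 0.46*cos(40 deg) + 0.6*cos(-11 deg) = 0.9414

0.9414 m


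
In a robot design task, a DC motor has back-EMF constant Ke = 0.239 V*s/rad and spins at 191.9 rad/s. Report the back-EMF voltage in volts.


V_emf = Ke * omega = 0.239*191.9 = 45.8641

45.8641 V


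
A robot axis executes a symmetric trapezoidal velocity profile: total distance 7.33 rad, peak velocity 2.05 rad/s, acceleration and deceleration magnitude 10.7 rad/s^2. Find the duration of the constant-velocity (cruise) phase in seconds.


t_acc = v/a = 0.191589 s, d_acc = v^2/(2a) = 0.196379 rad each
d_cruise = 7.33 - 2*0.196379 = 6.937242 rad
t_cruise = d_cruise/v = 6.937242/2.05 = 3.3840

3.3840 s


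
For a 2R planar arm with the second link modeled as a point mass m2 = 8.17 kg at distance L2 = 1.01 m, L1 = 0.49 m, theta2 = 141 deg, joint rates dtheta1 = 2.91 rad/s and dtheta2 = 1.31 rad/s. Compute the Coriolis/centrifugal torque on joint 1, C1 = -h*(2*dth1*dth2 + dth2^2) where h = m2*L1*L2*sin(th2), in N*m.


h = m2*L1*L2*sin(th2) = 8.17*0.49*1.01*sin(141 deg) = 2.544552
C1 = -h*(2*2.91*1.31 + 1.31^2) = -2.544552*9.3403 = -23.7669

-23.7669 N*m


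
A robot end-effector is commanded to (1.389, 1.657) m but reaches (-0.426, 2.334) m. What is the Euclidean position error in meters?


dx = -0.426 - (1.389) = -1.8150, dy = 2.334 - (1.657) = 0.6770
err = sqrt(3.294225 + 0.458329) = 1.9372

1.9372 m
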